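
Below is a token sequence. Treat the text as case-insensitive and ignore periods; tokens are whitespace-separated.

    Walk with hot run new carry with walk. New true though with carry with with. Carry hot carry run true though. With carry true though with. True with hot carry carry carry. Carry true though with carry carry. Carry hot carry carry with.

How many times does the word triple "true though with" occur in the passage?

Scanning the 41 overlapping trigram windows for "true though with":
  position 10–12: true though with
  position 20–22: true though with
  position 24–26: true though with
  position 34–36: true though with

4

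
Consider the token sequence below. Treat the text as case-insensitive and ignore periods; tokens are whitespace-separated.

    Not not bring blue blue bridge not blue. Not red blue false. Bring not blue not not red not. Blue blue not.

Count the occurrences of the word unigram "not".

Scanning the 22 tokens for "not":
  position 1: not
  position 2: not
  position 7: not
  position 9: not
  position 14: not
  position 16: not
  position 17: not
  position 19: not
  position 22: not

9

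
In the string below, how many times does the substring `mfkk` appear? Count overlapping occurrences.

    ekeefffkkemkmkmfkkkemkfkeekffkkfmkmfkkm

Sliding a length-4 window over the 39 characters (36 positions):
  position 15–18: mfkk
  position 35–38: mfkk

2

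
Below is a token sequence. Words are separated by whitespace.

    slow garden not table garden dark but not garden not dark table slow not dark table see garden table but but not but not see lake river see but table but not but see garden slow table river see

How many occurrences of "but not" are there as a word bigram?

4

Scanning the 38 overlapping bigram windows for "but not":
  position 7–8: but not
  position 21–22: but not
  position 23–24: but not
  position 31–32: but not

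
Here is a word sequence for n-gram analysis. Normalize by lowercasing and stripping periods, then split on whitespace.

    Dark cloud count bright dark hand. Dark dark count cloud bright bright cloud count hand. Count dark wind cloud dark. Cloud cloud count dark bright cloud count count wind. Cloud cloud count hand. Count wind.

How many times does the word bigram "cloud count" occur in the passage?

5

Scanning the 34 overlapping bigram windows for "cloud count":
  position 2–3: cloud count
  position 13–14: cloud count
  position 22–23: cloud count
  position 26–27: cloud count
  position 31–32: cloud count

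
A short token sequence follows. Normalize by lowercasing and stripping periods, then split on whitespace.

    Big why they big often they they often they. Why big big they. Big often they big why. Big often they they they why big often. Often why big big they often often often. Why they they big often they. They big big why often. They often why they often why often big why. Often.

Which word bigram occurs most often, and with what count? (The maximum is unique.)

"often they", 6 times

Bigram frequencies (highest first):
  often they: 6
  they big: 5
  big often: 5
  they they: 5
  big why: 4
  they often: 4
  … (9 more, each ≤ 4)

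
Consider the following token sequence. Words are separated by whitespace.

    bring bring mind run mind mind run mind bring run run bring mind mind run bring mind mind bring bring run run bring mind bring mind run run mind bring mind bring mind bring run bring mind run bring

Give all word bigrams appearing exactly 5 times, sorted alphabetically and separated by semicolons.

Bigram counts meeting the condition (exactly 5 times):
  mind run: 5
  run bring: 5

mind run; run bring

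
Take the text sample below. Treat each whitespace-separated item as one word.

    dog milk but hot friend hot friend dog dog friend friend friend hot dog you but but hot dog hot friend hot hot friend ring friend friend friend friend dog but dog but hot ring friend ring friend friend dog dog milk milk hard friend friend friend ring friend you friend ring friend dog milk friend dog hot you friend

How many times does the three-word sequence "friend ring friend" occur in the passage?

4

Scanning the 58 overlapping trigram windows for "friend ring friend":
  position 24–26: friend ring friend
  position 36–38: friend ring friend
  position 47–49: friend ring friend
  position 51–53: friend ring friend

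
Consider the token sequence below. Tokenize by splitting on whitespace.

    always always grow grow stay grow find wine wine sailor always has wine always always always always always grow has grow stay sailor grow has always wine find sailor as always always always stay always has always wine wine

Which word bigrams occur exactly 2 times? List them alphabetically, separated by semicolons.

always grow; always has; always wine; grow has; grow stay; has always; wine wine

Bigram counts meeting the condition (exactly 2 times):
  always grow: 2
  always has: 2
  always wine: 2
  grow has: 2
  grow stay: 2
  has always: 2
  wine wine: 2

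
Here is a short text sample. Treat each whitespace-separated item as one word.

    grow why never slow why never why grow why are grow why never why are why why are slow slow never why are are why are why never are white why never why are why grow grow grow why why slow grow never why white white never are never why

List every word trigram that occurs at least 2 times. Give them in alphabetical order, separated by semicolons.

Trigram counts meeting the condition (at least 2 times):
  grow why never: 2
  never why are: 3
  why are why: 3
  why never why: 3

grow why never; never why are; why are why; why never why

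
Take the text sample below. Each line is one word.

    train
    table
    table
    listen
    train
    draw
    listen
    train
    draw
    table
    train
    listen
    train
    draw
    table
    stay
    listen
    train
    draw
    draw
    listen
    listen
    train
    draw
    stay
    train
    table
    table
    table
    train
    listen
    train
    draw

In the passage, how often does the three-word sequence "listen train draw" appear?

Scanning the 31 overlapping trigram windows for "listen train draw":
  position 4–6: listen train draw
  position 7–9: listen train draw
  position 12–14: listen train draw
  position 17–19: listen train draw
  position 22–24: listen train draw
  position 31–33: listen train draw

6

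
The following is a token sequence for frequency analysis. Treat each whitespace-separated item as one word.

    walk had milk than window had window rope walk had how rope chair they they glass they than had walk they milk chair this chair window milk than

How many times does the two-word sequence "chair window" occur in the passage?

Scanning the 27 overlapping bigram windows for "chair window":
  position 25–26: chair window

1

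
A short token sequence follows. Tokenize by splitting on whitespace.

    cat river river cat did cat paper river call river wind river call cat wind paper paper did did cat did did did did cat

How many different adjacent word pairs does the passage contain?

17

25 tokens → 24 bigram windows in total.
Repeated bigrams (each contributes count−1 duplicates):
  did did: 4
  did cat: 3
  cat did: 2
  river call: 2
7 duplicate windows → 24 − 7 = 17 distinct.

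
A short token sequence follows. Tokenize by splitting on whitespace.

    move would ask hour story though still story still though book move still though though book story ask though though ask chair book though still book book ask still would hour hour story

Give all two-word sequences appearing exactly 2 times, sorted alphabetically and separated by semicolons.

hour story; still though; though book; though still; though though

Bigram counts meeting the condition (exactly 2 times):
  hour story: 2
  still though: 2
  though book: 2
  though still: 2
  though though: 2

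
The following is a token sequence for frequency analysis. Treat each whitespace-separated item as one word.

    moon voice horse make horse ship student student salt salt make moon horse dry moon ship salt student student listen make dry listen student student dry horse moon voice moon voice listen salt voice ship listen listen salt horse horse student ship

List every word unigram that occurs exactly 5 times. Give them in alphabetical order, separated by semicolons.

listen; moon; salt

Unigram counts meeting the condition (exactly 5 times):
  listen: 5
  moon: 5
  salt: 5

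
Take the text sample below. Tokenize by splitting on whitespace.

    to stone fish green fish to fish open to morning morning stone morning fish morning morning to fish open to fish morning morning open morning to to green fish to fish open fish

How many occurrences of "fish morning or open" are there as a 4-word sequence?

Scanning the 30 overlapping 4-gram windows for "fish morning or open":
  (none found)

0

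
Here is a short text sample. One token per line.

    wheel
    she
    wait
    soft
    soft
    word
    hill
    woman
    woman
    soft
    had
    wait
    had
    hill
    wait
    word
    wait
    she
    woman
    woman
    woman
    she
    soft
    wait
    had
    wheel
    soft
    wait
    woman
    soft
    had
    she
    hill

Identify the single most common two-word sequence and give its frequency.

Bigram frequencies (highest first):
  woman woman: 3
  woman soft: 2
  soft had: 2
  wait had: 2
  soft wait: 2
  wheel she: 1
  … (20 more, each ≤ 1)

"woman woman", 3 times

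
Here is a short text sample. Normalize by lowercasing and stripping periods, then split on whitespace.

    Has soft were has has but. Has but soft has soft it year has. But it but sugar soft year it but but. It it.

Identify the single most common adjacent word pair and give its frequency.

"has but", 3 times

Bigram frequencies (highest first):
  has but: 3
  has soft: 2
  but it: 2
  it but: 2
  soft were: 1
  were has: 1
  … (13 more, each ≤ 1)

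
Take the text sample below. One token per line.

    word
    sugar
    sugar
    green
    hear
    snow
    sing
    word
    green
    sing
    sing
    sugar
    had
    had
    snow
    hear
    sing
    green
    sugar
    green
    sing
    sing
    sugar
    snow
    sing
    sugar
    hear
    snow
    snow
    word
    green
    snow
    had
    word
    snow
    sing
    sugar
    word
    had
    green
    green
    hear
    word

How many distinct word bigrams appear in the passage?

43 tokens → 42 bigram windows in total.
Repeated bigrams (each contributes count−1 duplicates):
  sing sugar: 4
  snow sing: 3
  green hear: 2
  green sing: 2
  hear snow: 2
  sing sing: 2
  sugar green: 2
  word green: 2
11 duplicate windows → 42 − 11 = 31 distinct.

31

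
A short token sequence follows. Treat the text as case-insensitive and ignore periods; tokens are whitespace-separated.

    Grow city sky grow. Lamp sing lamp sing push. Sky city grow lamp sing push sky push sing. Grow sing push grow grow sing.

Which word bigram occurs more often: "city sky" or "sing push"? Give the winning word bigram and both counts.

"sing push" (3 vs 1)

"city sky": 1 occurrence
"sing push": 3 occurrences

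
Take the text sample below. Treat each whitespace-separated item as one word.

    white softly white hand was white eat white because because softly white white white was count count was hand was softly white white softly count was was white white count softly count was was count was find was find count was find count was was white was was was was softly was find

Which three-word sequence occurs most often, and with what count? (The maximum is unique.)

Trigram frequencies (highest first):
  count was was: 3
  softly white white: 2
  softly count was: 2
  was was white: 2
  count was find: 2
  was find count: 2
  … (36 more, each ≤ 2)

"count was was", 3 times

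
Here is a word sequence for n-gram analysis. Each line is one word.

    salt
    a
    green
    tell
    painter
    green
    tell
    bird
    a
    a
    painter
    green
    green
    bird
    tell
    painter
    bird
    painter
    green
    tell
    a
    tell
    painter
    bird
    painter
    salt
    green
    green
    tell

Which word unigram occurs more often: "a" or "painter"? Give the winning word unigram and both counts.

"painter" (6 vs 4)

"a": 4 occurrences
"painter": 6 occurrences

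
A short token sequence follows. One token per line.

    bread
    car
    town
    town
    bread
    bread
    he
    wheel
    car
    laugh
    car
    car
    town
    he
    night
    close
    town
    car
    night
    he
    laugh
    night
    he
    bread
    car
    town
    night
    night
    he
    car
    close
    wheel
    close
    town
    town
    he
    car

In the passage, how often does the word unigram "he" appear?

Scanning the 37 tokens for "he":
  position 7: he
  position 14: he
  position 20: he
  position 23: he
  position 29: he
  position 36: he

6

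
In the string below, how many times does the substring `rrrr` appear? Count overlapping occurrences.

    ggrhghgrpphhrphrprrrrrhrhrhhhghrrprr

Sliding a length-4 window over the 36 characters (33 positions):
  position 18–21: rrrr
  position 19–22: rrrr

2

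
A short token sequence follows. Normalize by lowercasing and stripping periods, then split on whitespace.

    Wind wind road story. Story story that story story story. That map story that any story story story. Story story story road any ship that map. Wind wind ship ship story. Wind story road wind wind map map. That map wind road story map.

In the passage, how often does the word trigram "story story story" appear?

6

Scanning the 42 overlapping trigram windows for "story story story":
  position 4–6: story story story
  position 8–10: story story story
  position 16–18: story story story
  position 17–19: story story story
  position 18–20: story story story
  position 19–21: story story story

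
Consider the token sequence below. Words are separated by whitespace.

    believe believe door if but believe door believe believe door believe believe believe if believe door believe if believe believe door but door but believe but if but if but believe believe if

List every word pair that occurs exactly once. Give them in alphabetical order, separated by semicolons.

believe but; but door; door if

Bigram counts meeting the condition (exactly once):
  believe but: 1
  but door: 1
  door if: 1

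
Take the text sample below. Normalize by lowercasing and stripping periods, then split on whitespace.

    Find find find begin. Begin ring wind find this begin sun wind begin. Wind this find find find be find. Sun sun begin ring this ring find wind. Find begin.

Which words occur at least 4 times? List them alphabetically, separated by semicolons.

begin; find; wind

Unigram counts meeting the condition (at least 4 times):
  begin: 6
  find: 10
  wind: 4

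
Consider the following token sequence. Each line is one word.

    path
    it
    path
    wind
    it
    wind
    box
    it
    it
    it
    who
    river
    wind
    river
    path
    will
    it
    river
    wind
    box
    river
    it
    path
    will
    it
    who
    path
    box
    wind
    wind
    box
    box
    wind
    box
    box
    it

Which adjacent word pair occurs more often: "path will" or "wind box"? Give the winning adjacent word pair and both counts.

"path will": 2 occurrences
"wind box": 4 occurrences

"wind box" (4 vs 2)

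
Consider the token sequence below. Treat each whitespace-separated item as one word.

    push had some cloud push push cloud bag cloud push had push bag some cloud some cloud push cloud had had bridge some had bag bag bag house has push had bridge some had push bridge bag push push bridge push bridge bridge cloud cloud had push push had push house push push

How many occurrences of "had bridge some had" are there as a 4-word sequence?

Scanning the 50 overlapping 4-gram windows for "had bridge some had":
  position 21–24: had bridge some had
  position 31–34: had bridge some had

2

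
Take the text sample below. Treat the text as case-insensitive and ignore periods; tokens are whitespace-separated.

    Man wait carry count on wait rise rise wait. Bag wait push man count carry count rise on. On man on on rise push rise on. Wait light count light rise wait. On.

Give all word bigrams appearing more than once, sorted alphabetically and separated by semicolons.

carry count; on on; on wait; rise on; rise wait

Bigram counts meeting the condition (more than once):
  carry count: 2
  on on: 2
  on wait: 2
  rise on: 2
  rise wait: 2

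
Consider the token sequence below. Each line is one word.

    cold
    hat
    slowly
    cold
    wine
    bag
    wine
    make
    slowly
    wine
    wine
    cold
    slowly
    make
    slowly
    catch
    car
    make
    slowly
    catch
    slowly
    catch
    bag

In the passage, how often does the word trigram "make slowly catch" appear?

Scanning the 21 overlapping trigram windows for "make slowly catch":
  position 14–16: make slowly catch
  position 18–20: make slowly catch

2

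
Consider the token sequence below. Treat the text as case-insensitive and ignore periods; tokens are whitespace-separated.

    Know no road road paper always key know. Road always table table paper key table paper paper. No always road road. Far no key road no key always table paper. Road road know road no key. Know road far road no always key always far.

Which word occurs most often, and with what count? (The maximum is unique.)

"road", 11 times

Unigram frequencies (highest first):
  road: 11
  no: 6
  always: 6
  key: 6
  paper: 5
  know: 4
  … (2 more, each ≤ 4)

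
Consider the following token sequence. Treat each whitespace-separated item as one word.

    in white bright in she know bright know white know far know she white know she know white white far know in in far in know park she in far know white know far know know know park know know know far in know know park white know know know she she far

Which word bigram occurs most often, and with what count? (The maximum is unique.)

Bigram frequencies (highest first):
  know know: 7
  white know: 4
  far know: 4
  know white: 3
  know far: 3
  know she: 3
  … (22 more, each ≤ 3)

"know know", 7 times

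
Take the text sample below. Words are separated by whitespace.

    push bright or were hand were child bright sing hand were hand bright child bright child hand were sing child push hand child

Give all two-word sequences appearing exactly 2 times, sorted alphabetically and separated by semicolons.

Bigram counts meeting the condition (exactly 2 times):
  bright child: 2
  child bright: 2
  were hand: 2

bright child; child bright; were hand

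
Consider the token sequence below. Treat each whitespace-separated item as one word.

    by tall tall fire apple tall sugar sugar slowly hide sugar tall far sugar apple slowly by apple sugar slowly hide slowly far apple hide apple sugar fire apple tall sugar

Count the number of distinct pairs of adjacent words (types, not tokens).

31 tokens → 30 bigram windows in total.
Repeated bigrams (each contributes count−1 duplicates):
  apple sugar: 2
  apple tall: 2
  fire apple: 2
  slowly hide: 2
  sugar slowly: 2
  tall sugar: 2
6 duplicate windows → 30 − 6 = 24 distinct.

24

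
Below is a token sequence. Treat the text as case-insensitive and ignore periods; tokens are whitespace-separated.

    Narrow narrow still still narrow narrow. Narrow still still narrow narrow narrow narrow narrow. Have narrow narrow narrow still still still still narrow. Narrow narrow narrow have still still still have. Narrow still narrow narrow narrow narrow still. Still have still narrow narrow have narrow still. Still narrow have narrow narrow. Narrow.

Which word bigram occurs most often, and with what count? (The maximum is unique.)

Bigram frequencies (highest first):
  narrow narrow: 18
  still still: 9
  narrow still: 6
  still narrow: 6
  narrow have: 4
  have narrow: 4
  … (2 more, each ≤ 2)

"narrow narrow", 18 times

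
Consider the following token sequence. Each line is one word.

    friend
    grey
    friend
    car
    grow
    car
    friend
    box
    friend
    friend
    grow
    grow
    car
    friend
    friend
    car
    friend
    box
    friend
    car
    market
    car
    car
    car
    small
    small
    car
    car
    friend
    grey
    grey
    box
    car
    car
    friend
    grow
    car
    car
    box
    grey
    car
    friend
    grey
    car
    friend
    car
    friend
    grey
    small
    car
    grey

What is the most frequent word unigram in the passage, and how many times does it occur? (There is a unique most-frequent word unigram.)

Unigram frequencies (highest first):
  car: 18
  friend: 14
  grey: 7
  grow: 4
  box: 4
  small: 3
  … (1 more, each ≤ 1)

"car", 18 times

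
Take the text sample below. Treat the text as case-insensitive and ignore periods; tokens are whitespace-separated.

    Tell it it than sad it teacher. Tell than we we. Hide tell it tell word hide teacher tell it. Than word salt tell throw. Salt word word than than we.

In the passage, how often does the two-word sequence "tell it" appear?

Scanning the 30 overlapping bigram windows for "tell it":
  position 1–2: tell it
  position 13–14: tell it
  position 19–20: tell it

3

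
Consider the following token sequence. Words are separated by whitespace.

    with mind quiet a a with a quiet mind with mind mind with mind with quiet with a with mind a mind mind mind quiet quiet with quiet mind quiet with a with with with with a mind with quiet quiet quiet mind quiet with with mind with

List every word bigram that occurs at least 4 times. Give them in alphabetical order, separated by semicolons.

mind quiet; mind with; quiet with; with a; with mind; with with

Bigram counts meeting the condition (at least 4 times):
  mind quiet: 4
  mind with: 5
  quiet with: 4
  with a: 4
  with mind: 5
  with with: 4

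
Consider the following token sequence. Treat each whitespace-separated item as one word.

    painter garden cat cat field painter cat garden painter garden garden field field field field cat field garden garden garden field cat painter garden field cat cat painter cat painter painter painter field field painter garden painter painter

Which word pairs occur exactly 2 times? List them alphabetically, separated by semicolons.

cat cat; cat field; field painter; garden painter; painter cat

Bigram counts meeting the condition (exactly 2 times):
  cat cat: 2
  cat field: 2
  field painter: 2
  garden painter: 2
  painter cat: 2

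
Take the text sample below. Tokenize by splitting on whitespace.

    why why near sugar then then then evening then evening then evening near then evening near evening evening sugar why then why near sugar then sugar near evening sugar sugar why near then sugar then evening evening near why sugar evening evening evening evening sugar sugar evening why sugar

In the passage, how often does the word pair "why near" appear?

Scanning the 48 overlapping bigram windows for "why near":
  position 2–3: why near
  position 22–23: why near
  position 31–32: why near

3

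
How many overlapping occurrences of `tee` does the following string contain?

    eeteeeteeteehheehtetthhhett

3

Sliding a length-3 window over the 27 characters (25 positions):
  position 3–5: tee
  position 7–9: tee
  position 10–12: tee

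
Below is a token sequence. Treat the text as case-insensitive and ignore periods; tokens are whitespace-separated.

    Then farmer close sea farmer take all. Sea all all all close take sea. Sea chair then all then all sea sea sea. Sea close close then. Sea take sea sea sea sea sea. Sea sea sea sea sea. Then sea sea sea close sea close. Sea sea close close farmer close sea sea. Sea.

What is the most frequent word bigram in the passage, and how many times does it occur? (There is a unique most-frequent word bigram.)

"sea sea", 18 times

Bigram frequencies (highest first):
  sea sea: 18
  close sea: 4
  sea close: 4
  farmer close: 2
  all sea: 2
  all all: 2
  … (18 more, each ≤ 2)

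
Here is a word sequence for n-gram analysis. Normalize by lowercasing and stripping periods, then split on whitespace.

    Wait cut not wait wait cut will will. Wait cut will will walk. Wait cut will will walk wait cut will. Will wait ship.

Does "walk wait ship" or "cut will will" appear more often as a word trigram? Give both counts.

"cut will will" (4 vs 0)

"walk wait ship": 0 occurrences
"cut will will": 4 occurrences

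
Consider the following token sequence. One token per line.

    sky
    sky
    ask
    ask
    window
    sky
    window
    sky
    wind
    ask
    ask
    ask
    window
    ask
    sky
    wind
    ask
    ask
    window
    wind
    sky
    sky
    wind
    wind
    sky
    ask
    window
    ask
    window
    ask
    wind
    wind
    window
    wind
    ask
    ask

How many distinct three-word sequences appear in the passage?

27

36 tokens → 34 trigram windows in total.
Repeated trigrams (each contributes count−1 duplicates):
  ask ask window: 3
  ask window ask: 3
  wind ask ask: 3
  sky wind ask: 2
7 duplicate windows → 34 − 7 = 27 distinct.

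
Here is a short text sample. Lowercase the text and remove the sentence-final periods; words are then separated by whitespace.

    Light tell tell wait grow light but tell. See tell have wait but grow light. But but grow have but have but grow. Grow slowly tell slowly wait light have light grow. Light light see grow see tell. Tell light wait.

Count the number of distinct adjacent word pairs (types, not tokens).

41 tokens → 40 bigram windows in total.
Repeated bigrams (each contributes count−1 duplicates):
  but grow: 3
  grow light: 3
  have but: 2
  light but: 2
  see tell: 2
  tell tell: 2
8 duplicate windows → 40 − 8 = 32 distinct.

32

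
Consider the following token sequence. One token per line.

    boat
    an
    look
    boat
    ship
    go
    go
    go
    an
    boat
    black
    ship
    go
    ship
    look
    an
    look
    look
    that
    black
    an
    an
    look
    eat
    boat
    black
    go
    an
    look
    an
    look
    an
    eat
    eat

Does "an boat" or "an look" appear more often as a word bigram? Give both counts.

"an boat": 1 occurrence
"an look": 5 occurrences

"an look" (5 vs 1)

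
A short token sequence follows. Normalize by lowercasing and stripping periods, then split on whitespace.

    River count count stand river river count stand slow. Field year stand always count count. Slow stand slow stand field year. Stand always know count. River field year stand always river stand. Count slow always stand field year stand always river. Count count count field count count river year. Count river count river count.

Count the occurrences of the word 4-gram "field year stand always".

Scanning the 51 overlapping 4-gram windows for "field year stand always":
  position 10–13: field year stand always
  position 20–23: field year stand always
  position 27–30: field year stand always
  position 37–40: field year stand always

4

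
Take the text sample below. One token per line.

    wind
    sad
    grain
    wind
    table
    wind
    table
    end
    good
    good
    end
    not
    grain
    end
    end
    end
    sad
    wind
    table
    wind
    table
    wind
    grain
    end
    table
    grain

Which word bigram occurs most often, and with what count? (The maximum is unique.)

Bigram frequencies (highest first):
  wind table: 4
  table wind: 3
  grain end: 2
  end end: 2
  wind sad: 1
  sad grain: 1
  … (12 more, each ≤ 1)

"wind table", 4 times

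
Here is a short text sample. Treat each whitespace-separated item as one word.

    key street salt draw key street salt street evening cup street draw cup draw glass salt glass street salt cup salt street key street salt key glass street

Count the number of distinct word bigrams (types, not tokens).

28 tokens → 27 bigram windows in total.
Repeated bigrams (each contributes count−1 duplicates):
  street salt: 4
  key street: 3
  glass street: 2
  salt street: 2
7 duplicate windows → 27 − 7 = 20 distinct.

20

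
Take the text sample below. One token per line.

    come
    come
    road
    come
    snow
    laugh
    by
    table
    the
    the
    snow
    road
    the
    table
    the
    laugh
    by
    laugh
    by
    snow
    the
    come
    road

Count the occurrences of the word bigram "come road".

2

Scanning the 22 overlapping bigram windows for "come road":
  position 2–3: come road
  position 22–23: come road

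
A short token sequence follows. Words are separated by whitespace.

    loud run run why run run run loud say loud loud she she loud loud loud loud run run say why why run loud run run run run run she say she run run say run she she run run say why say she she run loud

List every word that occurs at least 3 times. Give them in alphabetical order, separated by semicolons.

loud; run; say; she; why

Unigram counts meeting the condition (at least 3 times):
  loud: 10
  run: 19
  say: 6
  she: 8
  why: 4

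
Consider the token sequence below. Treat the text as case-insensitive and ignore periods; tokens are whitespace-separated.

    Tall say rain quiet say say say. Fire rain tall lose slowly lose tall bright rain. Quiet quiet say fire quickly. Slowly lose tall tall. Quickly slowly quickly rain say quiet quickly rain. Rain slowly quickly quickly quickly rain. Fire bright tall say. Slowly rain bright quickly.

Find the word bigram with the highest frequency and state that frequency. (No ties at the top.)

Bigram frequencies (highest first):
  quickly rain: 3
  tall say: 2
  rain quiet: 2
  quiet say: 2
  say say: 2
  say fire: 2
  … (28 more, each ≤ 2)

"quickly rain", 3 times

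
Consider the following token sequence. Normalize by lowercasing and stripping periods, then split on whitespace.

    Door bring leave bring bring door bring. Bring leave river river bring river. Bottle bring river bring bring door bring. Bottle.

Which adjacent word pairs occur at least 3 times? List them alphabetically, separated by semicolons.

Bigram counts meeting the condition (at least 3 times):
  bring bring: 3
  door bring: 3

bring bring; door bring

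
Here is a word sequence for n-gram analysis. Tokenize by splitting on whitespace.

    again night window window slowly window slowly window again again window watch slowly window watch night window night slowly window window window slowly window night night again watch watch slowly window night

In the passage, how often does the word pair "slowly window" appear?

6

Scanning the 31 overlapping bigram windows for "slowly window":
  position 5–6: slowly window
  position 7–8: slowly window
  position 13–14: slowly window
  position 19–20: slowly window
  position 23–24: slowly window
  position 30–31: slowly window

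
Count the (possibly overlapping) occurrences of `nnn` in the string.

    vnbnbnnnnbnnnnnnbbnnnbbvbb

Sliding a length-3 window over the 26 characters (24 positions):
  position 6–8: nnn
  position 7–9: nnn
  position 11–13: nnn
  position 12–14: nnn
  position 13–15: nnn
  position 14–16: nnn
  position 19–21: nnn

7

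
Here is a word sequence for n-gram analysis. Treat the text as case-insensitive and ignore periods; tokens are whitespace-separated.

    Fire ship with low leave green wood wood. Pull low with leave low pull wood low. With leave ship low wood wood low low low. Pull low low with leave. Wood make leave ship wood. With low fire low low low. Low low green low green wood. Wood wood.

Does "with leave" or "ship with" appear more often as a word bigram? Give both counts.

"with leave" (3 vs 1)

"with leave": 3 occurrences
"ship with": 1 occurrence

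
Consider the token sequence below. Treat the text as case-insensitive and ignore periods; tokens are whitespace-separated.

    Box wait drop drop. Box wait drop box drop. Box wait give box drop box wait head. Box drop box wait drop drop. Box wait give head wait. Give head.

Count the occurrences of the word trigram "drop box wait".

Scanning the 28 overlapping trigram windows for "drop box wait":
  position 4–6: drop box wait
  position 9–11: drop box wait
  position 14–16: drop box wait
  position 19–21: drop box wait
  position 23–25: drop box wait

5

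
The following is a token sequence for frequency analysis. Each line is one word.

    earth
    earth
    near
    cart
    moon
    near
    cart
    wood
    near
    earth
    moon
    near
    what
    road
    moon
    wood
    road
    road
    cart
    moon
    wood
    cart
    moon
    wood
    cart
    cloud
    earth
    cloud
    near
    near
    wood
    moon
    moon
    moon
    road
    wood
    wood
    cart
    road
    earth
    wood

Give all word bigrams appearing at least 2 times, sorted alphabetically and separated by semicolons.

cart moon; moon moon; moon near; moon wood; near cart; wood cart

Bigram counts meeting the condition (at least 2 times):
  cart moon: 3
  moon moon: 2
  moon near: 2
  moon wood: 3
  near cart: 2
  wood cart: 3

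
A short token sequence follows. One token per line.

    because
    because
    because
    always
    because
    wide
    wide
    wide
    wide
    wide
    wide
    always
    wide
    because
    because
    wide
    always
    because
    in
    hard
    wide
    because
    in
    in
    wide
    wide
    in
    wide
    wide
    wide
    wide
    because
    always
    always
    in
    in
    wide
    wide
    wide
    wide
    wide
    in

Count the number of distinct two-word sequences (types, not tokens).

16

42 tokens → 41 bigram windows in total.
Repeated bigrams (each contributes count−1 duplicates):
  wide wide: 13
  because because: 3
  in wide: 3
  wide because: 3
  always because: 2
  because always: 2
  because in: 2
  because wide: 2
  … (3 more repeated)
25 duplicate windows → 41 − 25 = 16 distinct.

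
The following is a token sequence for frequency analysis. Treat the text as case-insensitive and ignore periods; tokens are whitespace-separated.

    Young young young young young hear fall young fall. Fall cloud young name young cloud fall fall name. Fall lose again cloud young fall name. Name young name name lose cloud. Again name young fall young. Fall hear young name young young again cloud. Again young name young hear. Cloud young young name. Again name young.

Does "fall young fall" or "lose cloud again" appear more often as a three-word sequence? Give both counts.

"fall young fall" (2 vs 1)

"fall young fall": 2 occurrences
"lose cloud again": 1 occurrence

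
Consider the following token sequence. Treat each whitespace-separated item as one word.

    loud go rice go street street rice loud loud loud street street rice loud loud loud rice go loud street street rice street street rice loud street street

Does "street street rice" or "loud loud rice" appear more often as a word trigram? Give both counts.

"street street rice": 4 occurrences
"loud loud rice": 1 occurrence

"street street rice" (4 vs 1)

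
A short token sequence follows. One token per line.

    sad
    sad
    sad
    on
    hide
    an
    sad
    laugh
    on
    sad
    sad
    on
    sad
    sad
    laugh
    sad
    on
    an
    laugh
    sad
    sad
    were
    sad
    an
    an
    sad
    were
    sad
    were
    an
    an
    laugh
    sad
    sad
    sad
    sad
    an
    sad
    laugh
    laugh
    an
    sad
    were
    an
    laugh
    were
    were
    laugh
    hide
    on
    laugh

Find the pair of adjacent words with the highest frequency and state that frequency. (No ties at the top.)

Bigram frequencies (highest first):
  sad sad: 8
  an sad: 4
  sad were: 4
  sad on: 3
  sad laugh: 3
  laugh sad: 3
  … (18 more, each ≤ 3)

"sad sad", 8 times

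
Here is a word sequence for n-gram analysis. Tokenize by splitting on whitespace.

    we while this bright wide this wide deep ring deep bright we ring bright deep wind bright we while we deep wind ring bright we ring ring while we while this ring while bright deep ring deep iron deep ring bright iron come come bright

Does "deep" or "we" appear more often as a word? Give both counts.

"deep" (7 vs 6)

"deep": 7 occurrences
"we": 6 occurrences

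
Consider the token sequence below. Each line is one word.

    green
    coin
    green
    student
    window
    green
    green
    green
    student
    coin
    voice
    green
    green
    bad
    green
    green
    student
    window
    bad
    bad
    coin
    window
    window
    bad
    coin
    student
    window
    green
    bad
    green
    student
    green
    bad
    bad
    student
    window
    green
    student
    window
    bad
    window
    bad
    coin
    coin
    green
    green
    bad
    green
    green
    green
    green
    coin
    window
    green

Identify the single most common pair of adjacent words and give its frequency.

"green green", 8 times

Bigram frequencies (highest first):
  green green: 8
  green student: 5
  student window: 5
  window green: 4
  green bad: 4
  window bad: 4
  … (15 more, each ≤ 3)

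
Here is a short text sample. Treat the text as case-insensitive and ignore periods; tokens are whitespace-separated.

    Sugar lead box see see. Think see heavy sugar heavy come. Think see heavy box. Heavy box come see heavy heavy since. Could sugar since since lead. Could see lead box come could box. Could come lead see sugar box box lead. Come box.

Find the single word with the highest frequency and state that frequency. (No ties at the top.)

Unigram frequencies (highest first):
  box: 8
  see: 7
  heavy: 6
  lead: 5
  come: 5
  sugar: 4
  … (3 more, each ≤ 4)

"box", 8 times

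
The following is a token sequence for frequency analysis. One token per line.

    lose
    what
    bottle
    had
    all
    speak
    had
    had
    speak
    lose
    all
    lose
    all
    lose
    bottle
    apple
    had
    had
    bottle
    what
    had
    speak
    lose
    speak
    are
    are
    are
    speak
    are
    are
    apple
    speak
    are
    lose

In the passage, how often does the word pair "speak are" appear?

3

Scanning the 33 overlapping bigram windows for "speak are":
  position 24–25: speak are
  position 28–29: speak are
  position 32–33: speak are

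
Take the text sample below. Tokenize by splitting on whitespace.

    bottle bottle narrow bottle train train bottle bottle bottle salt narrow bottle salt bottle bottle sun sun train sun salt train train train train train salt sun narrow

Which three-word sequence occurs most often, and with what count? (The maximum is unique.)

"train train train", 3 times

Trigram frequencies (highest first):
  train train train: 3
  bottle bottle narrow: 1
  bottle narrow bottle: 1
  narrow bottle train: 1
  bottle train train: 1
  train train bottle: 1
  … (18 more, each ≤ 1)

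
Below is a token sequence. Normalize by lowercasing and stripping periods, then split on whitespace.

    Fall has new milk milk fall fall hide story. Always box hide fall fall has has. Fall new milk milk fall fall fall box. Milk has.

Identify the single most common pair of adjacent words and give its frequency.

Bigram frequencies (highest first):
  fall fall: 4
  fall has: 2
  new milk: 2
  milk milk: 2
  milk fall: 2
  has new: 1
  … (12 more, each ≤ 1)

"fall fall", 4 times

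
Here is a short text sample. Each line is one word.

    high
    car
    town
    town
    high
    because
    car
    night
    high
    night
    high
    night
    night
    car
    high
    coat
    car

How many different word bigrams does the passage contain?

14

17 tokens → 16 bigram windows in total.
Repeated bigrams (each contributes count−1 duplicates):
  high night: 2
  night high: 2
2 duplicate windows → 16 − 2 = 14 distinct.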